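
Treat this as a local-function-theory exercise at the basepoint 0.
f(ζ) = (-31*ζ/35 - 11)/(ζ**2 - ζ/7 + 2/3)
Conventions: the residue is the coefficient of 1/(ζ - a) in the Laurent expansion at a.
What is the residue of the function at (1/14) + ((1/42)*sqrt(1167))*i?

The residue is (-31/70) + ((5421/27230)*sqrt(1167))*i.

The factor ζ**2 - ζ/7 + 2/3 splits as (ζ - a)(ζ - a') with a = (1/14) + ((1/42)*sqrt(1167))*i, a' = (1/14) - ((1/42)*sqrt(1167))*i. At the order-1 pole a set g(ζ) = (ζ - a)*f(ζ) = [-31*ζ/35 - 11] / (ζ - a').
Simple pole: residue = g(a) at a = (1/14) + ((1/42)*sqrt(1167))*i, which is (-31/70) + ((5421/27230)*sqrt(1167))*i.


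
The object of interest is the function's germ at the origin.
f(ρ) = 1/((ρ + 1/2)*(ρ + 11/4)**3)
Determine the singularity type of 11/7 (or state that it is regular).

Denominator factors: ρ + 11/4 = 121/28 at ρ = 11/7; ρ + 1/2 = 29/14 at ρ = 11/7 — none vanishes.
So the germ continues analytically to 11/7.

The point is a regular point.


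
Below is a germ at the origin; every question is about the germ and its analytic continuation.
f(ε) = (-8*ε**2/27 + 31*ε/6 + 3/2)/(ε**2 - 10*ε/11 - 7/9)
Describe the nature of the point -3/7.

Denominator factors: ε**2 - 10*ε/11 - 7/9 = -992/4851 at ε = -3/7 — none vanishes.
So the germ continues analytically to -3/7.

The point is a regular point.


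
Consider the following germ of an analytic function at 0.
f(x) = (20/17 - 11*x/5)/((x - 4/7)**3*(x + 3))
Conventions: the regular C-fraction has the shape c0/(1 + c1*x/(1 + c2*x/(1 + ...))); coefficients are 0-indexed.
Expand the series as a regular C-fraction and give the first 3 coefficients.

Taylor coefficients (expand at 0): a_0 = -1715/816, a_1 = -156751/24480, a_2 = -9312793/587520.
c0 = a_0 = -1715/816. Peel one level at a time: if S = 1 + c*x/S' with S'(0) = 1, then c is the x-coefficient of S and S' = c*x/(S - 1).
S_1 = c0/f = 1 + (-457/150)*x + (52207/30000)*x^2 + ...; c1 = -457/150.
S_2 = c1*x/(S_1 - 1) = 1 + (52207/91400)*x + ...; c2 = 52207/91400.

The regular C-fraction coefficients are [-1715/816, -457/150, 52207/91400].


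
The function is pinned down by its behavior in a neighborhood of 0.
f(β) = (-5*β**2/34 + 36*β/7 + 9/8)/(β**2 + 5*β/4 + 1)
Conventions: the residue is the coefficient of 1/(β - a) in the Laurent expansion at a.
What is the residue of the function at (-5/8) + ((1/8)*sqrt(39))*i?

The factor β**2 + 5*β/4 + 1 splits as (β - a)(β - a') with a = (-5/8) + ((1/8)*sqrt(39))*i, a' = (-5/8) - ((1/8)*sqrt(39))*i. At the order-1 pole a set g(β) = (β - a)*f(β) = [-5*β**2/34 + 36*β/7 + 9/8] / (β - a').
Simple pole: residue = g(a) at a = (-5/8) + ((1/8)*sqrt(39))*i, which is (5071/1904) + ((15667/74256)*sqrt(39))*i.

The residue is (5071/1904) + ((15667/74256)*sqrt(39))*i.


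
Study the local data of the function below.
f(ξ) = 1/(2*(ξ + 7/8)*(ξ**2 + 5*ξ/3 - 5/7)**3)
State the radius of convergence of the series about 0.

Denominator factor (ξ + 7/8): pole of order 1 at -7/8, modulus 7/8.
Denominator factor (ξ**2 + 5*ξ/3 - 5/7)^3: discriminant 355/63, real irrational roots -5/6 + (1/42)*sqrt(2485) and -5/6 - (1/42)*sqrt(2485); poles of order 3, moduli -5/6 + (1/42)*sqrt(2485) and 5/6 + (1/42)*sqrt(2485).
The radius of convergence is the smallest modulus among the singular points: -5/6 + (1/42)*sqrt(2485).

The radius of convergence is -5/6 + (1/42)*sqrt(2485).


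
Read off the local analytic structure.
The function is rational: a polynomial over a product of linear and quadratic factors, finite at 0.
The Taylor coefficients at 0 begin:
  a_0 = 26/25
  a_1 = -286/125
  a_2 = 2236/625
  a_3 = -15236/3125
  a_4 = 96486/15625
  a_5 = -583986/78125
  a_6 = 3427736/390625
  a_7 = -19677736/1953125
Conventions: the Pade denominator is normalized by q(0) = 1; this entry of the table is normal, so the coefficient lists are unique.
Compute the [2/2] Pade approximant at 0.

The Pade approximant has numerator coefficients [26/25, -91/475, 13/475]; denominator coefficients [1, 383/190, 97/95].

Taylor coefficients needed (read off): a_0 = 26/25, a_1 = -286/125, a_2 = 2236/625, a_3 = -15236/3125, a_4 = 96486/15625.
Write the denominator as Q(v) = 1 + q1*v + q2*v^2. Requiring Q*f - P = O(v^5) with deg P <= 2 kills the coefficients of v^3..v^4 in Q*f:
  v^3: a_3 + q1*a_2 + q2*a_1 = 0, i.e. -15236/3125 + (2236/625)*q1 + (-286/125)*q2 = 0.
  v^4: a_4 + q1*a_3 + q2*a_2 = 0, i.e. 96486/15625 + (-15236/3125)*q1 + (2236/625)*q2 = 0.
Solving this linear system: q1 = 383/190, q2 = 97/95.
The numerator is Q*f truncated at degree 2: P0 = a_0 = 26/25; P1 = a_1 + q1*a_0 = -91/475; P2 = a_2 + q1*a_1 + q2*a_0 = 13/475.


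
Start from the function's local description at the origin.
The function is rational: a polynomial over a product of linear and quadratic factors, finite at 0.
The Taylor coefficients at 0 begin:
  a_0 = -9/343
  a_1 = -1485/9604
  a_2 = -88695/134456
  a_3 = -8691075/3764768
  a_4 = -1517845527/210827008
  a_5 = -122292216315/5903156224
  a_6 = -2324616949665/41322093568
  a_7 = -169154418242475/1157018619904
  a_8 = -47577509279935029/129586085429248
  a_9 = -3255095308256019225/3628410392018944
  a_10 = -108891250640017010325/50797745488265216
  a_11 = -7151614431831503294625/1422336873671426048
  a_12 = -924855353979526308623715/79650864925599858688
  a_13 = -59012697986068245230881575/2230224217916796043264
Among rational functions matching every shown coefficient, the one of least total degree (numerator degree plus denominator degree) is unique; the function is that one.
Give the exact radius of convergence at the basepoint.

The radius of convergence is -5/7 + (1/7)*sqrt(74).

No rational of total degree below 12 reproduces all 14 coefficients; solving the [0/12] Pade equations on them gives f(x) = -1/(3*(x**2 + 5*x/4 - 7/3)**3*(x**2 + 10*x/7 - 1)**3), whose expansion matches every shown term.
Denominator factor (x**2 + 5*x/4 - 7/3)^3: discriminant 523/48, real irrational roots -5/8 + (1/24)*sqrt(1569) and -5/8 - (1/24)*sqrt(1569); poles of order 3, moduli -5/8 + (1/24)*sqrt(1569) and 5/8 + (1/24)*sqrt(1569).
Denominator factor (x**2 + 10*x/7 - 1)^3: discriminant 296/49, real irrational roots -5/7 + (1/7)*sqrt(74) and -5/7 - (1/7)*sqrt(74); poles of order 3, moduli -5/7 + (1/7)*sqrt(74) and 5/7 + (1/7)*sqrt(74).
The radius of convergence is the smallest modulus among the singular points: -5/7 + (1/7)*sqrt(74).


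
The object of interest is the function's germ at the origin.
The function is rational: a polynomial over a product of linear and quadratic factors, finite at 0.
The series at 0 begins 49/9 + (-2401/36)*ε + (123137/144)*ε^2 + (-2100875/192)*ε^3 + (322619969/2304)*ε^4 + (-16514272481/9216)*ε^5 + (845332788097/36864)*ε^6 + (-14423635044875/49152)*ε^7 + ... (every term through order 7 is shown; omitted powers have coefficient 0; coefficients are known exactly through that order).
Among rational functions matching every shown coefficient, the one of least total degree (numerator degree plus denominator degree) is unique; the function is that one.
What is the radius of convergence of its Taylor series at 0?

No rational of total degree below 2 reproduces all 8 coefficients; solving the [0/2] Pade equations on them gives f(ε) = -7/(9*(ε**2 - 7*ε/4 - 1/7)), whose expansion matches every shown term.
Denominator factor (ε**2 - 7*ε/4 - 1/7): discriminant 407/112, real irrational roots 7/8 + (1/56)*sqrt(2849) and 7/8 - (1/56)*sqrt(2849); poles of order 1, moduli 7/8 + (1/56)*sqrt(2849) and -7/8 + (1/56)*sqrt(2849).
The radius of convergence is the smallest modulus among the singular points: -7/8 + (1/56)*sqrt(2849).

The radius of convergence is -7/8 + (1/56)*sqrt(2849).


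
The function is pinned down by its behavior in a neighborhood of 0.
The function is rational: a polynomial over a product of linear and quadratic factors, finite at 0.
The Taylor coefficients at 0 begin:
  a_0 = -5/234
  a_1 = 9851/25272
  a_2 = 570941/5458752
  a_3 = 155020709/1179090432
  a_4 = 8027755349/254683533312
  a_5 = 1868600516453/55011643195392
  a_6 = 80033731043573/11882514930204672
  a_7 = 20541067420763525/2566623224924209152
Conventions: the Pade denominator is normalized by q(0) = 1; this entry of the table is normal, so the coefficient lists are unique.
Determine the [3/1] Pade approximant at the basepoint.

Taylor coefficients needed (read off): a_0 = -5/234, a_1 = 9851/25272, a_2 = 570941/5458752, a_3 = 155020709/1179090432, a_4 = 8027755349/254683533312.
Write the denominator as Q(ρ) = 1 + q1*ρ. Requiring Q*f - P = O(ρ^5) with deg P <= 3 kills the coefficients of ρ^4..ρ^4 in Q*f:
  ρ^4: a_4 + q1*a_3 = 0, i.e. 8027755349/254683533312 + (155020709/1179090432)*q1 = 0.
Solving this linear system: q1 = -8027755349/33484473144.
The numerator is Q*f truncated at degree 3: P0 = a_0 = -5/234; P1 = a_1 + q1*a_0 = 12733978541/32244307472; P2 = a_2 + q1*a_1 = 718355485/64488614944; P3 = a_3 + q1*a_2 = 13723098297/128977229888.

The Pade approximant has numerator coefficients [-5/234, 12733978541/32244307472, 718355485/64488614944, 13723098297/128977229888]; denominator coefficients [1, -8027755349/33484473144].


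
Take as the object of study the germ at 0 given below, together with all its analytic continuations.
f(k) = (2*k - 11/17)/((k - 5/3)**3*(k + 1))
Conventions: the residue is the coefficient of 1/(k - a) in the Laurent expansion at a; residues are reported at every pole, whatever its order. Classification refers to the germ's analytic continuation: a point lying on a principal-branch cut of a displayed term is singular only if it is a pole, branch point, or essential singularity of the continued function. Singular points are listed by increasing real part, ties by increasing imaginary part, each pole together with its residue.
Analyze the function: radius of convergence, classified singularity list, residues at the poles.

Denominator factor (k + 1): pole of order 1 at -1, modulus 1.
Denominator factor (k - 5/3)^3: pole of order 3 at 5/3, modulus 5/3.
The radius of convergence is the smallest modulus among the singular points: 1.
At the order-1 pole -1 set g(k) = (k - (-1))*f(k) = (2*k - 11/17)/(k - 5/3)**3.
Simple pole: residue = g(a) at a = -1, which is 1215/8704.
At the order-3 pole 5/3 set g(k) = (k - (5/3))^3*f(k) = (2*k - 11/17)/(k + 1).
Order-3 pole: residue = g''(a)/2; g''(5/3) = -1215/4352, so the residue is -1215/8704.
List the singular points by increasing real part (a conjugate pair: the negative imaginary part first).

Radius of convergence at 0: 1.
At -1: a pole of order 1; residue 1215/8704.
At 5/3: a pole of order 3; residue -1215/8704.


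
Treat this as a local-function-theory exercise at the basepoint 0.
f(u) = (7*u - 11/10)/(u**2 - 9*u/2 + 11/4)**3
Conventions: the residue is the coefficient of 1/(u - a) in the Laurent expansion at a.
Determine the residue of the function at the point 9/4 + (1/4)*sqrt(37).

The residue is (14064/253265)*sqrt(37).

The factor u**2 - 9*u/2 + 11/4 splits as (u - a)(u - a') with a = 9/4 + (1/4)*sqrt(37), a' = 9/4 - (1/4)*sqrt(37). At the order-3 pole a set g(u) = (u - a)^3*f(u) = [7*u - 11/10] / (u - a')^3.
Order-3 pole: residue = g''(a)/2; g''(9/4 + (1/4)*sqrt(37)) = (28128/253265)*sqrt(37), so the residue is (14064/253265)*sqrt(37).


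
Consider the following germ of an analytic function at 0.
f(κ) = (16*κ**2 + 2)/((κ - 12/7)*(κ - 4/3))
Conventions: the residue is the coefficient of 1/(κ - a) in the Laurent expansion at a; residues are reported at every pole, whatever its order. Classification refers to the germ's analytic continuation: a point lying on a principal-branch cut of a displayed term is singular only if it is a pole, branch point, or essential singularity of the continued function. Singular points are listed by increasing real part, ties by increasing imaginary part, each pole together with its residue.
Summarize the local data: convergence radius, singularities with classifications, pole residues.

Denominator factor (κ - 4/3): pole of order 1 at 4/3, modulus 4/3.
Denominator factor (κ - 12/7): pole of order 1 at 12/7, modulus 12/7.
The radius of convergence is the smallest modulus among the singular points: 4/3.
At the order-1 pole 4/3 set g(κ) = (κ - (4/3))*f(κ) = (16*κ**2 + 2)/(κ - 12/7).
Simple pole: residue = g(a) at a = 4/3, which is -959/12.
At the order-1 pole 12/7 set g(κ) = (κ - (12/7))*f(κ) = (16*κ**2 + 2)/(κ - 4/3).
Simple pole: residue = g(a) at a = 12/7, which is 3603/28.
List the singular points by increasing real part (a conjugate pair: the negative imaginary part first).

Radius of convergence at 0: 4/3.
At 4/3: a pole of order 1; residue -959/12.
At 12/7: a pole of order 1; residue 3603/28.


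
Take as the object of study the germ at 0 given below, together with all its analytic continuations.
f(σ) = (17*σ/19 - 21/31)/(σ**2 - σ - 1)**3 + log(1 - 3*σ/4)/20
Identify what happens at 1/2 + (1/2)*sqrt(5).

The denominator factor σ**2 - σ - 1 vanishes at 1/2 + (1/2)*sqrt(5) and appears to the power 3; the numerator there equals -271/1178 + (17/38)*sqrt(5), nonzero, and no other factor vanishes.
The branch terms are analytic at this point.
Hence a pole whose order is the multiplicity, 3.

The point is a pole of order 3.


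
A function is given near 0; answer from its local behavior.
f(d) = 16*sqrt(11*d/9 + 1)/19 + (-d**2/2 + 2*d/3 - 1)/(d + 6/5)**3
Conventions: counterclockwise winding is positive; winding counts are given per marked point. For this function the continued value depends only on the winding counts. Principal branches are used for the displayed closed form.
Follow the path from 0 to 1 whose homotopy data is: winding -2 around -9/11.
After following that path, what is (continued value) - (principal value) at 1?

Continued minus principal equals 0.

The rational part is single-valued and drops out of the difference; each branch term changes only by its own monodromy.
(16/19)*sqrt(1 - d/(-9/11)): winding -2 is even, the square root returns to the same sheet, contribution 0.
Summing the contributions at d = 1 gives 0.


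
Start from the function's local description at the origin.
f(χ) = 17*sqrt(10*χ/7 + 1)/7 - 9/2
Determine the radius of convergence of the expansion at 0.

Branch term (17/7)*sqrt(1 - χ/(-7/10)): its argument vanishes at χ = -7/10, a square-root branch point, modulus 7/10.
The radius of convergence is the smallest modulus among the singular points: 7/10.

The radius of convergence is 7/10.


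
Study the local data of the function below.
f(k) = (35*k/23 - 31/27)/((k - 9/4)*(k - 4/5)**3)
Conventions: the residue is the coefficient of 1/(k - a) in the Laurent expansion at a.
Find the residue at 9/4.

At the order-1 pole 9/4 set g(k) = (k - (9/4))*f(k) = (35*k/23 - 31/27)/(k - 4/5)**3.
Simple pole: residue = g(a) at a = 9/4, which is 11306000/15145569.

The residue is 11306000/15145569.


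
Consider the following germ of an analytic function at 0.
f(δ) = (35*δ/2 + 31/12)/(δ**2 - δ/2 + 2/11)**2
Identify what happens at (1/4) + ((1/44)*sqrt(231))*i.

The point is a pole of order 2.

The denominator factor δ**2 - δ/2 + 2/11 vanishes at (1/4) + ((1/44)*sqrt(231))*i and appears to the power 2; the numerator there equals (167/24) + ((35/88)*sqrt(231))*i, nonzero, and no other factor vanishes.
Hence a pole whose order is the multiplicity, 2.


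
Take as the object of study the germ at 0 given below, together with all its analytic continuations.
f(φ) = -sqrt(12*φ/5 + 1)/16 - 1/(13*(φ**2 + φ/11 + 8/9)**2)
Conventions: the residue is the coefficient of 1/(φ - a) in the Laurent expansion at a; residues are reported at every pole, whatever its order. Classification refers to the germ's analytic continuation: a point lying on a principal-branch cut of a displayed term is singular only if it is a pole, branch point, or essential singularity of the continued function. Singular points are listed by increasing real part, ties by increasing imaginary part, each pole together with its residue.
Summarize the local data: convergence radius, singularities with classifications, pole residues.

Radius of convergence at 0: 5/12.
At -5/12: an algebraic (square-root) branch point.
At (-1/22) - ((1/66)*sqrt(3863))*i: a pole of order 2; residue -((71874/193995997)*sqrt(3863))*i.
At (-1/22) + ((1/66)*sqrt(3863))*i: a pole of order 2; residue ((71874/193995997)*sqrt(3863))*i.

Denominator factor (φ**2 + φ/11 + 8/9)^2: discriminant -3863/1089, complex-conjugate roots (-1/22) + ((1/66)*sqrt(3863))*i and (-1/22) - ((1/66)*sqrt(3863))*i; poles of order 2, moduli (2/3)*sqrt(2) and (2/3)*sqrt(2).
Branch term (-1/16)*sqrt(1 - φ/(-5/12)): its argument vanishes at φ = -5/12, a square-root branch point, modulus 5/12.
The radius of convergence is the smallest modulus among the singular points: 5/12.
The branch term is analytic at (-1/22) - ((1/66)*sqrt(3863))*i and contributes nothing to the residue; only the rational part matters.
The factor φ**2 + φ/11 + 8/9 splits as (φ - a)(φ - a') with a = (-1/22) - ((1/66)*sqrt(3863))*i, a' = (-1/22) + ((1/66)*sqrt(3863))*i. At the order-2 pole a set g(φ) = (φ - a)^2*(rational part) = [-1/13] / (φ - a')^2.
Order-2 pole: residue = g'(a); g'((-1/22) - ((1/66)*sqrt(3863))*i) = -((71874/193995997)*sqrt(3863))*i, so the residue is -((71874/193995997)*sqrt(3863))*i.
The branch term is analytic at (-1/22) + ((1/66)*sqrt(3863))*i and contributes nothing to the residue; only the rational part matters.
The factor φ**2 + φ/11 + 8/9 splits as (φ - a)(φ - a') with a = (-1/22) + ((1/66)*sqrt(3863))*i, a' = (-1/22) - ((1/66)*sqrt(3863))*i. At the order-2 pole a set g(φ) = (φ - a)^2*(rational part) = [-1/13] / (φ - a')^2.
Order-2 pole: residue = g'(a); g'((-1/22) + ((1/66)*sqrt(3863))*i) = ((71874/193995997)*sqrt(3863))*i, so the residue is ((71874/193995997)*sqrt(3863))*i.
List the singular points by increasing real part (a conjugate pair: the negative imaginary part first).


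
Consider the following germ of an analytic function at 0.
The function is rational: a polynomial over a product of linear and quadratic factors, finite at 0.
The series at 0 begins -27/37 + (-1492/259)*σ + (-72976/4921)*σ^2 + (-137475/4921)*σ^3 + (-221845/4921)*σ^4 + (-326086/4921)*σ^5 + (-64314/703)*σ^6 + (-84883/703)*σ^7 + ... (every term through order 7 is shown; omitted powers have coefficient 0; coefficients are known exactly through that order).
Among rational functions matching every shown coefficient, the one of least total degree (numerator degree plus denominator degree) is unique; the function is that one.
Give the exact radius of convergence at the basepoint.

No rational of total degree below 5 reproduces all 8 coefficients; solving the [2/3] Pade equations on them gives f(σ) = (-5*σ**2/19 + 25*σ/7 + 27/37)/(σ - 1)**3, whose expansion matches every shown term.
Denominator factor (σ - 1)^3: pole of order 3 at 1, modulus 1.
The radius of convergence is the smallest modulus among the singular points: 1.

The radius of convergence is 1.


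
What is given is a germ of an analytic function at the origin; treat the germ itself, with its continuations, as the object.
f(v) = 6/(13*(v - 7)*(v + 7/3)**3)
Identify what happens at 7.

The denominator factor v - 7 vanishes at 7 and appears to the power 1; the numerator there equals 6/13, nonzero, and no other factor vanishes.
Hence a pole whose order is the multiplicity, 1.

The point is a pole of order 1.


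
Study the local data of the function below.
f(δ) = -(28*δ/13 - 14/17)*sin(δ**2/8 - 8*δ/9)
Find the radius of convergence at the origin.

The radius of convergence is infinite.

The factor -sin(δ**2/8 - 8*δ/9) is entire and contributes no finite singular point.
The polynomial part has no poles.
No finite singular points: the Taylor series at 0 converges everywhere.


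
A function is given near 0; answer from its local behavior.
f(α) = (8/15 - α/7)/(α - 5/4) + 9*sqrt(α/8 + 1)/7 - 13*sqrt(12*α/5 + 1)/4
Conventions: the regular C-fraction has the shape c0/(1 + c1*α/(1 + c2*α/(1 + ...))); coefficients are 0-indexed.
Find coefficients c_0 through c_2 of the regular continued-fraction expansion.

Taylor coefficients (expand at 0): a_0 = -5021/2100, a_1 = -169961/42000, a_2 = 14487317/6720000.
c0 = a_0 = -5021/2100. Peel one level at a time: if S = 1 + c*α/S' with S'(0) = 1, then c is the α-coefficient of S and S' = c*α/(S - 1).
S_1 = c0/f = 1 + (-169961/100420)*α + (12153390033/3226936448)*α^2 + ...; c1 = -169961/100420.
S_2 = c1*α/(S_1 - 1) = 1 + (60766950165/27307973792)*α + ...; c2 = 60766950165/27307973792.

The regular C-fraction coefficients are [-5021/2100, -169961/100420, 60766950165/27307973792].


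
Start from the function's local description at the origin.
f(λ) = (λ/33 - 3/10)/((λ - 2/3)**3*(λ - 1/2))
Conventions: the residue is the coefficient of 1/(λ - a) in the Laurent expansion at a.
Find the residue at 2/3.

At the order-3 pole 2/3 set g(λ) = (λ - (2/3))^3*f(λ) = (λ/33 - 3/10)/(λ - 1/2).
Order-3 pole: residue = g''(a)/2; g''(2/3) = -6768/55, so the residue is -3384/55.

The residue is -3384/55.


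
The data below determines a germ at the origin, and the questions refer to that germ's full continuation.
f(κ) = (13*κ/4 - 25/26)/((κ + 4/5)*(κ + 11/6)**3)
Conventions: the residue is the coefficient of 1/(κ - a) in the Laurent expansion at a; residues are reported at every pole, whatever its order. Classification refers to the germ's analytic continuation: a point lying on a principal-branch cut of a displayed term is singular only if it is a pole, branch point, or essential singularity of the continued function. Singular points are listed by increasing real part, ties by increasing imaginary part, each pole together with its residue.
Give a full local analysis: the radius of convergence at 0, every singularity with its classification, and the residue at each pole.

Radius of convergence at 0: 4/5.
At -11/6: a pole of order 3; residue 1250100/387283.
At -4/5: a pole of order 1; residue -1250100/387283.

Denominator factor (κ + 4/5): pole of order 1 at -4/5, modulus 4/5.
Denominator factor (κ + 11/6)^3: pole of order 3 at -11/6, modulus 11/6.
The radius of convergence is the smallest modulus among the singular points: 4/5.
At the order-3 pole -11/6 set g(κ) = (κ - (-11/6))^3*f(κ) = (13*κ/4 - 25/26)/(κ + 4/5).
Order-3 pole: residue = g''(a)/2; g''(-11/6) = 2500200/387283, so the residue is 1250100/387283.
At the order-1 pole -4/5 set g(κ) = (κ - (-4/5))*f(κ) = (13*κ/4 - 25/26)/(κ + 11/6)**3.
Simple pole: residue = g(a) at a = -4/5, which is -1250100/387283.
List the singular points by increasing real part (a conjugate pair: the negative imaginary part first).


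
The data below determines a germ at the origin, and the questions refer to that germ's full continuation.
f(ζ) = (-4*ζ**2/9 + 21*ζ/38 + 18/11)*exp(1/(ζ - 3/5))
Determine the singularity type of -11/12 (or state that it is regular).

There is no denominator, hence no pole anywhere.
The essential point of exp(1/(ζ - (3/5))) is 3/5, not -11/12.
So the germ continues analytically to -11/12.

The point is a regular point.


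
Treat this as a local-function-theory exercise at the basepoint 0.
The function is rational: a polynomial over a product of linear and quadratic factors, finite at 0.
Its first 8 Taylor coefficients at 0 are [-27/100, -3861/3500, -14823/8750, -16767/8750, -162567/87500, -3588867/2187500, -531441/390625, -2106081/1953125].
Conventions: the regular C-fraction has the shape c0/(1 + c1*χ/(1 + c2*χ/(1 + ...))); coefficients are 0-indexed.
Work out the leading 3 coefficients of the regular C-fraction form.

Taylor coefficients (read off): a_0 = -27/100, a_1 = -3861/3500, a_2 = -14823/8750.
c0 = a_0 = -27/100. Peel one level at a time: if S = 1 + c*χ/S' with S'(0) = 1, then c is the χ-coefficient of S and S' = c*χ/(S - 1).
S_1 = c0/f = 1 + (-143/35)*χ + (12763/1225)*χ^2 + ...; c1 = -143/35.
S_2 = c1*χ/(S_1 - 1) = 1 + (12763/5005)*χ + ...; c2 = 12763/5005.

The regular C-fraction coefficients are [-27/100, -143/35, 12763/5005].


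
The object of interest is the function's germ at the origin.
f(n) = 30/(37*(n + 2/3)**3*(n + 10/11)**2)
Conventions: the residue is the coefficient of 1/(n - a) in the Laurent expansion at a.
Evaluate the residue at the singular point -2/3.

At the order-3 pole -2/3 set g(n) = (n - (-2/3))^3*f(n) = 30/(37*(n + 10/11)**2).
Order-3 pole: residue = g''(a)/2; g''(-2/3) = 53366445/37888, so the residue is 53366445/75776.

The residue is 53366445/75776.


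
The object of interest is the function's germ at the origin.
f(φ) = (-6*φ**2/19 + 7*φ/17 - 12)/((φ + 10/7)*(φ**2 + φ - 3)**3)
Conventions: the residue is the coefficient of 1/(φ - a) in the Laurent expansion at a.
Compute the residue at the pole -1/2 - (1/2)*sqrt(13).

The residue is -251425517/517320999 - (57824795/517320999)*sqrt(13).

The factor φ**2 + φ - 3 splits as (φ - a)(φ - a') with a = -1/2 - (1/2)*sqrt(13), a' = -1/2 + (1/2)*sqrt(13). At the order-3 pole a set g(φ) = (φ - a)^3*f(φ) = [(-6*φ**2/19 + 7*φ/17 - 12)/(φ + 10/7)] / (φ - a')^3.
Order-3 pole: residue = g''(a)/2; g''(-1/2 - (1/2)*sqrt(13)) = -502851034/517320999 - (115649590/517320999)*sqrt(13), so the residue is -251425517/517320999 - (57824795/517320999)*sqrt(13).


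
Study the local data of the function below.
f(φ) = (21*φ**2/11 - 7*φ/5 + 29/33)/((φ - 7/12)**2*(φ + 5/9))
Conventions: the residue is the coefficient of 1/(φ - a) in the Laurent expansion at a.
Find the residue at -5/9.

The residue is 32016/18491.

At the order-1 pole -5/9 set g(φ) = (φ - (-5/9))*f(φ) = (21*φ**2/11 - 7*φ/5 + 29/33)/(φ - 7/12)**2.
Simple pole: residue = g(a) at a = -5/9, which is 32016/18491.


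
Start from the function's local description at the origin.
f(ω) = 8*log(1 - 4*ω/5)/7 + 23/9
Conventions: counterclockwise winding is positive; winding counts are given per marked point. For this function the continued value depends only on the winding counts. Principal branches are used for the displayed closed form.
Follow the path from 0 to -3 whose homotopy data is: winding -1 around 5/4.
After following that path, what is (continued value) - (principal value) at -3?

The rational part is single-valued and drops out of the difference; each branch term changes only by its own monodromy.
(8/7)*log(1 - ω/(5/4)): each positive loop around 5/4 adds 2*pi*i to the log, so winding -1 contributes (8/7)*(-1)*2*pi*i = -(16/7)*pi*i.
Summing the contributions at ω = -3 gives -(16/7)*pi*i.

Continued minus principal equals -(16/7)*pi*i.


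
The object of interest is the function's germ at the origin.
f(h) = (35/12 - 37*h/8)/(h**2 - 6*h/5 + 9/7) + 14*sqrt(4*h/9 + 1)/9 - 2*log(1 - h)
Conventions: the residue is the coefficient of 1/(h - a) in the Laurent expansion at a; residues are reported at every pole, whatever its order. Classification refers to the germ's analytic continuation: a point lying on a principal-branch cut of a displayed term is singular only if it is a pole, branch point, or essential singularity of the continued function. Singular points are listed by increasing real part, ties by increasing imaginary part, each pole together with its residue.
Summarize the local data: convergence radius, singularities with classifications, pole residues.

Denominator factor (h**2 - 6*h/5 + 9/7): discriminant -648/175, complex-conjugate roots (3/5) + ((9/35)*sqrt(14))*i and (3/5) - ((9/35)*sqrt(14))*i; poles of order 1, moduli (3/7)*sqrt(7) and (3/7)*sqrt(7).
Branch term (-2)*log(1 - h/(1)): its argument vanishes at h = 1, a logarithmic branch point, modulus 1.
Branch term (14/9)*sqrt(1 - h/(-9/4)): its argument vanishes at h = -9/4, a square-root branch point, modulus 9/4.
The radius of convergence is the smallest modulus among the singular points: 1.
The branch terms are analytic at (3/5) - ((9/35)*sqrt(14))*i and contribute nothing to the residue; only the rational part matters.
The factor h**2 - 6*h/5 + 9/7 splits as (h - a)(h - a') with a = (3/5) - ((9/35)*sqrt(14))*i, a' = (3/5) + ((9/35)*sqrt(14))*i. At the order-1 pole a set g(h) = (h - a)*(rational part) = [35/12 - 37*h/8] / (h - a').
Simple pole: residue = g(a) at a = (3/5) - ((9/35)*sqrt(14))*i, which is (-37/16) + ((17/864)*sqrt(14))*i.
The branch terms are analytic at (3/5) + ((9/35)*sqrt(14))*i and contribute nothing to the residue; only the rational part matters.
The factor h**2 - 6*h/5 + 9/7 splits as (h - a)(h - a') with a = (3/5) + ((9/35)*sqrt(14))*i, a' = (3/5) - ((9/35)*sqrt(14))*i. At the order-1 pole a set g(h) = (h - a)*(rational part) = [35/12 - 37*h/8] / (h - a').
Simple pole: residue = g(a) at a = (3/5) + ((9/35)*sqrt(14))*i, which is (-37/16) - ((17/864)*sqrt(14))*i.
List the singular points by increasing real part (a conjugate pair: the negative imaginary part first).

Radius of convergence at 0: 1.
At -9/4: an algebraic (square-root) branch point.
At (3/5) - ((9/35)*sqrt(14))*i: a pole of order 1; residue (-37/16) + ((17/864)*sqrt(14))*i.
At (3/5) + ((9/35)*sqrt(14))*i: a pole of order 1; residue (-37/16) - ((17/864)*sqrt(14))*i.
At 1: a logarithmic branch point.


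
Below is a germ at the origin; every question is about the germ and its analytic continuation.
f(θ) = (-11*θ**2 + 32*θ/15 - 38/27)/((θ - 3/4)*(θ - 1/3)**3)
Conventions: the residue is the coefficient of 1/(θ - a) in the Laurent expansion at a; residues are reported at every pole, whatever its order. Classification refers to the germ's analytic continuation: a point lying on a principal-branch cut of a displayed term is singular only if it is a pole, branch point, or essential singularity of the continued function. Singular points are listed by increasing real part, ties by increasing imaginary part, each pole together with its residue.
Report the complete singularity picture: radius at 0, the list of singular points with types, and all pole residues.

Radius of convergence at 0: 1/3.
At 1/3: a pole of order 3; residue 51796/625.
At 3/4: a pole of order 1; residue -51796/625.

Denominator factor (θ - 1/3)^3: pole of order 3 at 1/3, modulus 1/3.
Denominator factor (θ - 3/4): pole of order 1 at 3/4, modulus 3/4.
The radius of convergence is the smallest modulus among the singular points: 1/3.
At the order-3 pole 1/3 set g(θ) = (θ - (1/3))^3*f(θ) = (-11*θ**2 + 32*θ/15 - 38/27)/(θ - 3/4).
Order-3 pole: residue = g''(a)/2; g''(1/3) = 103592/625, so the residue is 51796/625.
At the order-1 pole 3/4 set g(θ) = (θ - (3/4))*f(θ) = (-11*θ**2 + 32*θ/15 - 38/27)/(θ - 1/3)**3.
Simple pole: residue = g(a) at a = 3/4, which is -51796/625.
List the singular points by increasing real part (a conjugate pair: the negative imaginary part first).


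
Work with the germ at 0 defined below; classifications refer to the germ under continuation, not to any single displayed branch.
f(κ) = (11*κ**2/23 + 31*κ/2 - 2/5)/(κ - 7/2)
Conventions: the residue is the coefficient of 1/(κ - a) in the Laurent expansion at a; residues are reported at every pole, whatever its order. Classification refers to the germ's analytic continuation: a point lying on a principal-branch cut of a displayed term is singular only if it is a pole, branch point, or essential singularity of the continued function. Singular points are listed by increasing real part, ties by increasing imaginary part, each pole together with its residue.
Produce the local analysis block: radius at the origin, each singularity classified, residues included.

Radius of convergence at 0: 7/2.
At 7/2: a pole of order 1; residue 13733/230.

Denominator factor (κ - 7/2): pole of order 1 at 7/2, modulus 7/2.
The radius of convergence is the smallest modulus among the singular points: 7/2.
At the order-1 pole 7/2 set g(κ) = (κ - (7/2))*f(κ) = 11*κ**2/23 + 31*κ/2 - 2/5.
Simple pole: residue = g(a) at a = 7/2, which is 13733/230.


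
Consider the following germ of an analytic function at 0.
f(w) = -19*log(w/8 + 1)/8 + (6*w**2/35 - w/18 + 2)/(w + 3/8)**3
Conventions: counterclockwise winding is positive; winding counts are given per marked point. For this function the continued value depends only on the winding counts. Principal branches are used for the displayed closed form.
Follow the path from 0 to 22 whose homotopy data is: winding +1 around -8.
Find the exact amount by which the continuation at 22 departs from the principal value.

Continued minus principal equals -(19/4)*pi*i.

The rational part is single-valued and drops out of the difference; each branch term changes only by its own monodromy.
(-19/8)*log(1 - w/(-8)): each positive loop around -8 adds 2*pi*i to the log, so winding +1 contributes (-19/8)*(1)*2*pi*i = -(19/4)*pi*i.
Summing the contributions at w = 22 gives -(19/4)*pi*i.


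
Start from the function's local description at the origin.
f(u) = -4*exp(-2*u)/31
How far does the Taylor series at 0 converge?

The radius of convergence is infinite.

The factor exp(-2*u) is entire and contributes no finite singular point.
The polynomial part has no poles.
No finite singular points: the Taylor series at 0 converges everywhere.


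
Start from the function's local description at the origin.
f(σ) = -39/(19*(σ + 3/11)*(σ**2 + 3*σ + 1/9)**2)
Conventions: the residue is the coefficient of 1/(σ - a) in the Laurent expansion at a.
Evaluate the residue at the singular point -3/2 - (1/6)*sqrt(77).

The factor σ**2 + 3*σ + 1/9 splits as (σ - a)(σ - a') with a = -3/2 - (1/6)*sqrt(77), a' = -3/2 + (1/6)*sqrt(77). At the order-2 pole a set g(σ) = (σ - a)^2*f(σ) = [-39/(19*(σ + 3/11))] / (σ - a')^2.
Order-2 pole: residue = g'(a); g'(-3/2 - (1/6)*sqrt(77)) = 3557763/1387646 - (210509685/747941194)*sqrt(77), so the residue is 3557763/1387646 - (210509685/747941194)*sqrt(77).

The residue is 3557763/1387646 - (210509685/747941194)*sqrt(77).


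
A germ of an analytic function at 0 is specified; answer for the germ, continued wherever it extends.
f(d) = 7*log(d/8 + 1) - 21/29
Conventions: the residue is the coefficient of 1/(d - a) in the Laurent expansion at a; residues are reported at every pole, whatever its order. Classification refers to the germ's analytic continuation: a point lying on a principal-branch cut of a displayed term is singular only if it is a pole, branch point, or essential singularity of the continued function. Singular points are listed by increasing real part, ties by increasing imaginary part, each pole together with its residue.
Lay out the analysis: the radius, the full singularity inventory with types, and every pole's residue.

Branch term (7)*log(1 - d/(-8)): its argument vanishes at d = -8, a logarithmic branch point, modulus 8.
The radius of convergence is the smallest modulus among the singular points: 8.

Radius of convergence at 0: 8.
At -8: a logarithmic branch point.


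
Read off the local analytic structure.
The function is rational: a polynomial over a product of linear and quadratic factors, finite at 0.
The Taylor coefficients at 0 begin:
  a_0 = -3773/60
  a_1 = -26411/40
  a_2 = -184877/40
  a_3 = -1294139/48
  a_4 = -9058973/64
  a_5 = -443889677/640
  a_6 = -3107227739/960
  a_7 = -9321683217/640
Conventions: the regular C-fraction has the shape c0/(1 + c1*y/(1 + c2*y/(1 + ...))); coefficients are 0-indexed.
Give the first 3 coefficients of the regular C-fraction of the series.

The regular C-fraction coefficients are [-3773/60, -21/2, 7/2].

Taylor coefficients (read off): a_0 = -3773/60, a_1 = -26411/40, a_2 = -184877/40.
c0 = a_0 = -3773/60. Peel one level at a time: if S = 1 + c*y/S' with S'(0) = 1, then c is the y-coefficient of S and S' = c*y/(S - 1).
S_1 = c0/f = 1 + (-21/2)*y + (147/4)*y^2 + ...; c1 = -21/2.
S_2 = c1*y/(S_1 - 1) = 1 + (7/2)*y + ...; c2 = 7/2.


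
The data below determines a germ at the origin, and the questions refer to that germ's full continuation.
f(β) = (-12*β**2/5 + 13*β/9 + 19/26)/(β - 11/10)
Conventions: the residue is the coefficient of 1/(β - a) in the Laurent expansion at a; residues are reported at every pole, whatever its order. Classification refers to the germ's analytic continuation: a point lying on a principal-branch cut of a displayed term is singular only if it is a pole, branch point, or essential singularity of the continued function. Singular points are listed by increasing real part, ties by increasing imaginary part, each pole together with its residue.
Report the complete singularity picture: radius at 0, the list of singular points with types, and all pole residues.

Denominator factor (β - 11/10): pole of order 1 at 11/10, modulus 11/10.
The radius of convergence is the smallest modulus among the singular points: 11/10.
At the order-1 pole 11/10 set g(β) = (β - (11/10))*f(β) = -12*β**2/5 + 13*β/9 + 19/26.
Simple pole: residue = g(a) at a = 11/10, which is -8546/14625.

Radius of convergence at 0: 11/10.
At 11/10: a pole of order 1; residue -8546/14625.


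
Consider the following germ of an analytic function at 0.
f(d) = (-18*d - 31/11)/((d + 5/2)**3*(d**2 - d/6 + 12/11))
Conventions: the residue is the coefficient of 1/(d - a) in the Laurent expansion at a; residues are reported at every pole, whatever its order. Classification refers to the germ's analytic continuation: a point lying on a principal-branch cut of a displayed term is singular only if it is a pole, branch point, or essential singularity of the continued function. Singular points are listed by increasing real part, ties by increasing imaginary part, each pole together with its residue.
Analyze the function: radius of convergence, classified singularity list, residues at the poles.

Radius of convergence at 0: (2/11)*sqrt(33).
At -5/2: a pole of order 3; residue 694815/4194304.
At (1/12) - ((1/132)*sqrt(18887))*i: a pole of order 1; residue (-694815/8388608) - ((43949631/14403239936)*sqrt(18887))*i.
At (1/12) + ((1/132)*sqrt(18887))*i: a pole of order 1; residue (-694815/8388608) + ((43949631/14403239936)*sqrt(18887))*i.

Denominator factor (d**2 - d/6 + 12/11): discriminant -1717/396, complex-conjugate roots (1/12) + ((1/132)*sqrt(18887))*i and (1/12) - ((1/132)*sqrt(18887))*i; poles of order 1, moduli (2/11)*sqrt(33) and (2/11)*sqrt(33).
Denominator factor (d + 5/2)^3: pole of order 3 at -5/2, modulus 5/2.
The radius of convergence is the smallest modulus among the singular points: (2/11)*sqrt(33).
At the order-3 pole -5/2 set g(d) = (d - (-5/2))^3*f(d) = (-18*d - 31/11)/(d**2 - d/6 + 12/11).
Order-3 pole: residue = g''(a)/2; g''(-5/2) = 694815/2097152, so the residue is 694815/4194304.
The factor d**2 - d/6 + 12/11 splits as (d - a)(d - a') with a = (1/12) - ((1/132)*sqrt(18887))*i, a' = (1/12) + ((1/132)*sqrt(18887))*i. At the order-1 pole a set g(d) = (d - a)*f(d) = [(-18*d - 31/11)/(d + 5/2)**3] / (d - a').
Simple pole: residue = g(a) at a = (1/12) - ((1/132)*sqrt(18887))*i, which is (-694815/8388608) - ((43949631/14403239936)*sqrt(18887))*i.
The factor d**2 - d/6 + 12/11 splits as (d - a)(d - a') with a = (1/12) + ((1/132)*sqrt(18887))*i, a' = (1/12) - ((1/132)*sqrt(18887))*i. At the order-1 pole a set g(d) = (d - a)*f(d) = [(-18*d - 31/11)/(d + 5/2)**3] / (d - a').
Simple pole: residue = g(a) at a = (1/12) + ((1/132)*sqrt(18887))*i, which is (-694815/8388608) + ((43949631/14403239936)*sqrt(18887))*i.
List the singular points by increasing real part (a conjugate pair: the negative imaginary part first).


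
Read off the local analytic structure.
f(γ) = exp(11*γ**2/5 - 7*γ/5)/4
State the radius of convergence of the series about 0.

The factor exp(11*γ**2/5 - 7*γ/5) is entire and contributes no finite singular point.
The polynomial part has no poles.
No finite singular points: the Taylor series at 0 converges everywhere.

The radius of convergence is infinite.


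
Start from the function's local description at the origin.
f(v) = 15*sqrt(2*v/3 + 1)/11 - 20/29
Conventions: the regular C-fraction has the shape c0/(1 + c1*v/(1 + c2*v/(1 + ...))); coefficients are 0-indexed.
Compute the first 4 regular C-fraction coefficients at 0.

Taylor coefficients (expand at 0): a_0 = 215/319, a_1 = 5/11, a_2 = -5/66, a_3 = 5/198.
c0 = a_0 = 215/319. Peel one level at a time: if S = 1 + c*v/S' with S'(0) = 1, then c is the v-coefficient of S and S' = c*v/(S - 1).
S_1 = c0/f = 1 + (-29/43)*v + (6293/11094)*v^2 + ...; c1 = -29/43.
S_2 = c1*v/(S_1 - 1) = 1 + (217/258)*v + (-1/36)*v^2 + ...; c2 = 217/258.
S_3 = c2*v/(S_2 - 1) = 1 + (43/1302)*v + ...; c3 = 43/1302.

The regular C-fraction coefficients are [215/319, -29/43, 217/258, 43/1302].
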